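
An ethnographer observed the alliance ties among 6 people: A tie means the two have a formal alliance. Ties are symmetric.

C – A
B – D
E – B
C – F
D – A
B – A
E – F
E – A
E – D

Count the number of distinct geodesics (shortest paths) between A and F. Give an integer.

2

The shortest distance is 2. The length-2 paths are: A–E–F; A–C–F.
That gives 2 distinct shortest paths.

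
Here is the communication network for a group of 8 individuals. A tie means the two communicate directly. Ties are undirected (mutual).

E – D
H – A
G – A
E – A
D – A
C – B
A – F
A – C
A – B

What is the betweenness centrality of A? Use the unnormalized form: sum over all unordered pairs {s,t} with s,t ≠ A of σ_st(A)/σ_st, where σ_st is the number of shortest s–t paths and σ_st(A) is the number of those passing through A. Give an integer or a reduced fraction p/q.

19

Pairs whose geodesics pass through A — F–B: 1; F–H: 1; F–C: 1; F–E: 1; F–G: 1; F–D: 1; B–H: 1; B–E: 1; B–G: 1; B–D: 1; H–C: 1; H–E: 1; H–G: 1; H–D: 1 … (+5 more pairs).
All other pairs contribute 0.
Summing the contributions gives betweenness(A) = 19.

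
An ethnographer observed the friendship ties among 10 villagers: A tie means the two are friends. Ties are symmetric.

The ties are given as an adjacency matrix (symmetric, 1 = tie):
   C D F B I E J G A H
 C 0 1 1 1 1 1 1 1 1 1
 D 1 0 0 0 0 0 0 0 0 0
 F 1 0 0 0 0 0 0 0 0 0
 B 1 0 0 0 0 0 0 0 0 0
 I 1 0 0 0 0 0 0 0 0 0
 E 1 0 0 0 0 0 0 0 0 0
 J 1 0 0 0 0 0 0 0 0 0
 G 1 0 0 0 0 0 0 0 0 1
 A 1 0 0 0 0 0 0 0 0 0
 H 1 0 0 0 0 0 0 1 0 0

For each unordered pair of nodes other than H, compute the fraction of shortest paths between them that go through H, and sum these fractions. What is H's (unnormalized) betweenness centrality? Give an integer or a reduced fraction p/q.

No shortest path between any pair of other nodes passes through H.
Summing the contributions gives betweenness(H) = 0.

0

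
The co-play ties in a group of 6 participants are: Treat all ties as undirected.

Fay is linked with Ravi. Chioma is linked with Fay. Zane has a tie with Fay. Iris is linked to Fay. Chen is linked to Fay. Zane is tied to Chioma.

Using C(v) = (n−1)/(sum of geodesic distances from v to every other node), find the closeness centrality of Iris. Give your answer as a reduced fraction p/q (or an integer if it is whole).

Distances from Iris: Chen:2, Chioma:2, Fay:1, Ravi:2, Zane:2. Sum = 9.
n = 6, so closeness = 5/9.

5/9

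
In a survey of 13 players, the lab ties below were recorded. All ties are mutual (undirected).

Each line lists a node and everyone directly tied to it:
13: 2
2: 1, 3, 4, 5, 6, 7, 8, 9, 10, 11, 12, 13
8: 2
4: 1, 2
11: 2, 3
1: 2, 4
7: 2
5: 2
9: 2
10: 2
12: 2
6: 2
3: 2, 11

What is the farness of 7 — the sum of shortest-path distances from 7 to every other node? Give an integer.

23

Distances from 7: 1:2, 2:1, 3:2, 4:2, 5:2, 6:2, 8:2, 9:2, 10:2, 11:2, 12:2, 13:2.
Sum = 2 + 1 + 2 + 2 + 2 + 2 + 2 + 2 + 2 + 2 + 2 + 2 = 23.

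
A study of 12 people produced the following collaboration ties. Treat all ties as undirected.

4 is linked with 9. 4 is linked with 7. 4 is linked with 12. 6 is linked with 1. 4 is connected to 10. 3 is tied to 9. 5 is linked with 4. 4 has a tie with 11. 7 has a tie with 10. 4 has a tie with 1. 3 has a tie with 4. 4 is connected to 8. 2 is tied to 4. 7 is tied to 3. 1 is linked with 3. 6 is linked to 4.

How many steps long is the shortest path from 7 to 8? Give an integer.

One shortest route is 7 – 4 – 8, which uses 2 edges, and 7 and 8 are not directly tied, so nothing shorter exists. So d(7,8) = 2.

2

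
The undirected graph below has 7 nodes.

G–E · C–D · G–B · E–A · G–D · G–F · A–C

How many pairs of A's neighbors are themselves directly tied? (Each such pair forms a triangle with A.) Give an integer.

0

A's neighbors are C and E, but none of them are tied to each other, so no triangle contains A.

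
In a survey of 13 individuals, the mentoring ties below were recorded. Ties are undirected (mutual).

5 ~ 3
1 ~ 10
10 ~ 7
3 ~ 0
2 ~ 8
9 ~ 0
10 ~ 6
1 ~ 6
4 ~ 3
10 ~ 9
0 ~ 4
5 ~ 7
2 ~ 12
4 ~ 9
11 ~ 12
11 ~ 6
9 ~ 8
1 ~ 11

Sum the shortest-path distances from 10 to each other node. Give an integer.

23

Distances from 10: 0:2, 1:1, 2:3, 3:3, 4:2, 5:2, 6:1, 7:1, 8:2, 9:1, 11:2, 12:3.
Sum = 2 + 1 + 3 + 3 + 2 + 2 + 1 + 1 + 2 + 1 + 2 + 3 = 23.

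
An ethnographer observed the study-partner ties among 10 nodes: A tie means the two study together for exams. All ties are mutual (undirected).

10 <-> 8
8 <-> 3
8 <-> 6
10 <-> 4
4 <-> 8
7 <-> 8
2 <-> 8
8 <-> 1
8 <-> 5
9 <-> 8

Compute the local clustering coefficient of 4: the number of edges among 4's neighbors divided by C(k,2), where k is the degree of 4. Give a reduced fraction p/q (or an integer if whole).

1

4's neighbors: 8 and 10 (k = 2).
Possible neighbor pairs: C(2,2) = 1. Edges among them: 8–10 → e = 1.
Clustering(4) = 1/1.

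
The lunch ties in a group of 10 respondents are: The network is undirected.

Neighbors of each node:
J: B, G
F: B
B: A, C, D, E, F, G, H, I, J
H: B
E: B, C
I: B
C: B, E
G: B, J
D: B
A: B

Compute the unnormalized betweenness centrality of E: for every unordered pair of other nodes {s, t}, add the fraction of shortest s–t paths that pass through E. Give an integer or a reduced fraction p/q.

No shortest path between any pair of other nodes passes through E.
Summing the contributions gives betweenness(E) = 0.

0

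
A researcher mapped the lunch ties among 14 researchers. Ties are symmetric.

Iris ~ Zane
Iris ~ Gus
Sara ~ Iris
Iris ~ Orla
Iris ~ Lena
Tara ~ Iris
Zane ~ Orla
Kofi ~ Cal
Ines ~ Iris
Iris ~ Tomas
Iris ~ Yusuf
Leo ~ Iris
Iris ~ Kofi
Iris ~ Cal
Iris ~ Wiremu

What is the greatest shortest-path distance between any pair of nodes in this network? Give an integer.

Eccentricity of each node (its greatest distance to any other): Cal:2, Gus:2, Ines:2, Iris:1, Kofi:2, Lena:2, Leo:2, Orla:2, Sara:2, Tara:2, Tomas:2, Wiremu:2, Yusuf:2, Zane:2.
The maximum eccentricity is 2, realized for instance by the pair Leo–Orla via Leo – Iris – Orla. So the diameter is 2.

2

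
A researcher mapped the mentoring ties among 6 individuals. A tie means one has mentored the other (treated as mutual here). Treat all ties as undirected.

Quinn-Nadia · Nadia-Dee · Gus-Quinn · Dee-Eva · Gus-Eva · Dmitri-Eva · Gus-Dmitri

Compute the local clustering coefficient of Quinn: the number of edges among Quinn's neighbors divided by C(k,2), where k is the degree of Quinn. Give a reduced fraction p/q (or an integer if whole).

Quinn's neighbors: Gus and Nadia (k = 2).
Possible neighbor pairs: C(2,2) = 1. Edges among them: none → e = 0.
Clustering(Quinn) = 0/1.

0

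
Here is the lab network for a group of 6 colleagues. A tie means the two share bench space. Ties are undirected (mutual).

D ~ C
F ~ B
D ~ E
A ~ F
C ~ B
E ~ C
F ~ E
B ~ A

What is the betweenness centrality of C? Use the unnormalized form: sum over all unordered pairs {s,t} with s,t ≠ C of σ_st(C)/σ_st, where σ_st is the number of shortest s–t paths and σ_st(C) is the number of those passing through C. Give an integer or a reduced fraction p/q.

2

Pairs whose geodesics pass through C — A–D: 1/2; B–D: 1; B–E: 1/2.
All other pairs contribute 0.
Summing the contributions gives betweenness(C) = 2.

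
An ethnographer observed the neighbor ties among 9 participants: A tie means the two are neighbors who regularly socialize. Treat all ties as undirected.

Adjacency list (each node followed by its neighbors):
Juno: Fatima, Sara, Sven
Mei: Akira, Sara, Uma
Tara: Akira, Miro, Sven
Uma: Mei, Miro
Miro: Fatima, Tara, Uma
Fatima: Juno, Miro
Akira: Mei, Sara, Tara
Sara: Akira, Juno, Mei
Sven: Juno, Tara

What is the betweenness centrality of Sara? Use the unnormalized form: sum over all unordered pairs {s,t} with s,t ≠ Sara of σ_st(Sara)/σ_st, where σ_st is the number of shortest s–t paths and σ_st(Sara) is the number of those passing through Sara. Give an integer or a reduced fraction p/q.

4

Pairs whose geodesics pass through Sara — Fatima–Akira: 1/2; Fatima–Mei: 1/2; Juno–Akira: 1; Juno–Mei: 1; Juno–Uma: 1/2; Sven–Mei: 1/2.
All other pairs contribute 0.
Summing the contributions gives betweenness(Sara) = 4.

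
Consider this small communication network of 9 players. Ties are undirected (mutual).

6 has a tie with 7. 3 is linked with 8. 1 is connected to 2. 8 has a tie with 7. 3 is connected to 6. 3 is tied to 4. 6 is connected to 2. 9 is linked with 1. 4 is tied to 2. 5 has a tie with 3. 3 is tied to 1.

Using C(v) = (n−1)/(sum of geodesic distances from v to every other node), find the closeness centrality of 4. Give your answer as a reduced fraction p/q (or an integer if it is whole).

Distances from 4: 1:2, 2:1, 3:1, 5:2, 6:2, 7:3, 8:2, 9:3. Sum = 16.
n = 9, so closeness = 8/16 = 1/2.

1/2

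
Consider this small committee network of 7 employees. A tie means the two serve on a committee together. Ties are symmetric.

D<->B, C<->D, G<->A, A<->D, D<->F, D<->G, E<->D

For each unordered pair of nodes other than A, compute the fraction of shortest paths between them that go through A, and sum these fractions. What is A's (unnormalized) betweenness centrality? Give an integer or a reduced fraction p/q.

No shortest path between any pair of other nodes passes through A.
Summing the contributions gives betweenness(A) = 0.

0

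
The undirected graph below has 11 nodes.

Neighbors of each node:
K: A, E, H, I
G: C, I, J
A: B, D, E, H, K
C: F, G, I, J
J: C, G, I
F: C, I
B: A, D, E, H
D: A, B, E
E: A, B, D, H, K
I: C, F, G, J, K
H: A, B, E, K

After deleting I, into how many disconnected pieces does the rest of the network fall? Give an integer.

Without I, the remaining ties split the others into: {C, F, G, J}; {A, B, D, E, H, K}.
That's 2 separate components.

2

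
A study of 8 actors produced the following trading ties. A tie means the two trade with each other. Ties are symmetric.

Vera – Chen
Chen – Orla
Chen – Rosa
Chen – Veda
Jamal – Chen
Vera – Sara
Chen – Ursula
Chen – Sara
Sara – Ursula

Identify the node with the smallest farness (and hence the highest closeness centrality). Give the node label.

Chen

Farness (sum of distances to all others) for each node — Chen:7, Jamal:13, Orla:13, Rosa:13, Sara:11, Ursula:12, Veda:13, Vera:12.
The smallest farness is 7, for Chen, so Chen has the highest closeness.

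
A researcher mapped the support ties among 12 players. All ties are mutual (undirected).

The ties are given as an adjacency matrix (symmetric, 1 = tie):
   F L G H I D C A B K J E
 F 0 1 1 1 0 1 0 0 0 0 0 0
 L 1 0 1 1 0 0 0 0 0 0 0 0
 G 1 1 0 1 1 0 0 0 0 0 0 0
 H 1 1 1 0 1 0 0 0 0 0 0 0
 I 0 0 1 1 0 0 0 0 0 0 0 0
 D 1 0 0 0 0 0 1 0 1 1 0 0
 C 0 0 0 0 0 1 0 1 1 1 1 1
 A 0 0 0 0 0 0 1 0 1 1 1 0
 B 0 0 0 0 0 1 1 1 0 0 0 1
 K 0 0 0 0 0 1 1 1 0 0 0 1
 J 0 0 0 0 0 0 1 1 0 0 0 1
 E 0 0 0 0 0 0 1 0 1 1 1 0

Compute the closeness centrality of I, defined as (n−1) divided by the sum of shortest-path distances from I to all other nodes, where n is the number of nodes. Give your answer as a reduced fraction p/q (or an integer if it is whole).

Distances from I: A:5, B:4, C:4, D:3, E:5, F:2, G:1, H:1, J:5, K:4, L:2. Sum = 36.
n = 12, so closeness = 11/36.

11/36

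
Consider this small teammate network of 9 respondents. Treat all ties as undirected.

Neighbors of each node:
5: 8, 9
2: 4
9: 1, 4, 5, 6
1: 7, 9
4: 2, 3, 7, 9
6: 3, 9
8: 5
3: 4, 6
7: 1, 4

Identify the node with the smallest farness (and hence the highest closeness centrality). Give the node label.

9

Farness (sum of distances to all others) for each node — 1:17, 2:20, 3:18, 4:13, 5:17, 6:17, 7:18, 8:24, 9:12.
The smallest farness is 12, for 9, so 9 has the highest closeness.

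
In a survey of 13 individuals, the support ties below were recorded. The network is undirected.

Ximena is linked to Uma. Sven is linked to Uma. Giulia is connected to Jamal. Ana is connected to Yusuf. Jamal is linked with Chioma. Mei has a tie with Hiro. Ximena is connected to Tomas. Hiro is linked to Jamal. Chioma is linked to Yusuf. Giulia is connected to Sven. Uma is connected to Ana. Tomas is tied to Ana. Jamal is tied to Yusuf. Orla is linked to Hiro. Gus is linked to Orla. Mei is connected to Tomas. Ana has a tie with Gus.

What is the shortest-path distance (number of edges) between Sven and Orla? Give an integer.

One shortest route is Sven – Uma – Ana – Gus – Orla, which uses 4 edges, and at distance 3 from Sven we only reach {Chioma, Gus, Hiro, Tomas, Yusuf}, which does not include Orla. So d(Sven,Orla) = 4.

4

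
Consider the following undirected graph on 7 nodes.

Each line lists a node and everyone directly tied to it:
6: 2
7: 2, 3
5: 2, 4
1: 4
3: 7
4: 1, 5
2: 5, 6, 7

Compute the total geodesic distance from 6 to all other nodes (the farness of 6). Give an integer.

Distances from 6: 1:4, 2:1, 3:3, 4:3, 5:2, 7:2.
Sum = 4 + 1 + 3 + 3 + 2 + 2 = 15.

15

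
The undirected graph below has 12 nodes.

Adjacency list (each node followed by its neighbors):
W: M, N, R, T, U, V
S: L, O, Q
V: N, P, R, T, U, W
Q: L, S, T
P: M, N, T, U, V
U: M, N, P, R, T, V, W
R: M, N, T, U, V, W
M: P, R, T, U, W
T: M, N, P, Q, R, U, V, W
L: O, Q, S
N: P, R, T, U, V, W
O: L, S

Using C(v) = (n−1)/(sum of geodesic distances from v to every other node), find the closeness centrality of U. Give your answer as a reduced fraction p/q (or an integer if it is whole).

11/19

Distances from U: L:3, M:1, N:1, O:4, P:1, Q:2, R:1, S:3, T:1, V:1, W:1. Sum = 19.
n = 12, so closeness = 11/19.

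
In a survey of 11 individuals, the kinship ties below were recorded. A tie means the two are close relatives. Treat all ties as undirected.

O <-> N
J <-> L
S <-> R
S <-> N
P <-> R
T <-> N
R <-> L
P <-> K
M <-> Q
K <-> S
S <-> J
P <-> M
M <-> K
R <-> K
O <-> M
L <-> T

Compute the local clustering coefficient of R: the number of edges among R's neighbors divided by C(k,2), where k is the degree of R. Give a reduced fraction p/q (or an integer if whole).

R's neighbors: K, L, P, and S (k = 4).
Possible neighbor pairs: C(4,2) = 6. Edges among them: K–P, K–S → e = 2.
Clustering(R) = 2/6 = 1/3.

1/3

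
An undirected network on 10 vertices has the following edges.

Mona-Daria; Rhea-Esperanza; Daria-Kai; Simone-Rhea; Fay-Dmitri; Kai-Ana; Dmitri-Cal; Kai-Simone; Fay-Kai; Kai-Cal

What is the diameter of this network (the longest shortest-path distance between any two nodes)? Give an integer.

Eccentricity of each node (its greatest distance to any other): Ana:4, Cal:4, Daria:4, Dmitri:5, Esperanza:5, Fay:4, Kai:3, Mona:5, Rhea:4, Simone:3.
The maximum eccentricity is 5, realized for instance by the pair Mona–Esperanza via Mona – Daria – Kai – Simone – Rhea – Esperanza. So the diameter is 5.

5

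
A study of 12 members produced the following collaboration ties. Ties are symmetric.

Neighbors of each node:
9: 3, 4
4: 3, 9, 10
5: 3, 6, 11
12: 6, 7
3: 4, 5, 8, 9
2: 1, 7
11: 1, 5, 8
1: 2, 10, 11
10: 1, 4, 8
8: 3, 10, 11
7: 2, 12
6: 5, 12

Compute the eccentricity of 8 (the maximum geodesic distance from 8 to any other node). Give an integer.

Distances from 8: 1:2, 2:3, 3:1, 4:2, 5:2, 6:3, 7:4, 9:2, 10:1, 11:1, 12:4.
The largest is 4 (to 7 and 12), so the eccentricity of 8 is 4.

4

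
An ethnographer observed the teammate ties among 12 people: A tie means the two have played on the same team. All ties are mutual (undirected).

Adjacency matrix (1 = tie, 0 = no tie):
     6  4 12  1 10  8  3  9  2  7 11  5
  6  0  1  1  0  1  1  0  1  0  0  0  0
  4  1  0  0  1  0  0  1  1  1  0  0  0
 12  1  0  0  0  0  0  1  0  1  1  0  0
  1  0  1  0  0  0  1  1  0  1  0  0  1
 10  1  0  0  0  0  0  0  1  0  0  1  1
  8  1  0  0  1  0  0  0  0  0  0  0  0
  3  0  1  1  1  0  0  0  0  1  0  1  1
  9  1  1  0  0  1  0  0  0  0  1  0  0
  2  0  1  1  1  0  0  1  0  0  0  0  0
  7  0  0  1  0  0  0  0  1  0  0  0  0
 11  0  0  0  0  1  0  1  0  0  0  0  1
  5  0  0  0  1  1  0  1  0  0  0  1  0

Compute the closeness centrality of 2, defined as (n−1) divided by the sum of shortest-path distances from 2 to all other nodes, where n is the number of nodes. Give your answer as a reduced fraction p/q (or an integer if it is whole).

Distances from 2: 1:1, 3:1, 4:1, 5:2, 6:2, 7:2, 8:2, 9:2, 10:3, 11:2, 12:1. Sum = 19.
n = 12, so closeness = 11/19.

11/19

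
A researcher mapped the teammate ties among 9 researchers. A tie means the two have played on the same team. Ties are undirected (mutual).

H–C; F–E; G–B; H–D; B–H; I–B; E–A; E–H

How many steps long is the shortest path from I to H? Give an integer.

2

One shortest route is I – B – H, which uses 2 edges, and I and H are not directly tied, so nothing shorter exists. So d(I,H) = 2.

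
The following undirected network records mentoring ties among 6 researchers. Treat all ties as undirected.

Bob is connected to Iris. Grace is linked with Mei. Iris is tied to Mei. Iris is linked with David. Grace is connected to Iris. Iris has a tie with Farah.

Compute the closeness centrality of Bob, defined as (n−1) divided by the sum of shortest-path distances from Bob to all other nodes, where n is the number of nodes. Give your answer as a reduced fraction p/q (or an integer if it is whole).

Distances from Bob: David:2, Farah:2, Grace:2, Iris:1, Mei:2. Sum = 9.
n = 6, so closeness = 5/9.

5/9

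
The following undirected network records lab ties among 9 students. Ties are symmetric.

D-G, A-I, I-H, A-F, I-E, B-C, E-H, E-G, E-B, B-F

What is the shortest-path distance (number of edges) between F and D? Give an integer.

One shortest route is F – B – E – G – D, which uses 4 edges, and at distance 3 from F we only reach {G, H}, which does not include D. So d(F,D) = 4.

4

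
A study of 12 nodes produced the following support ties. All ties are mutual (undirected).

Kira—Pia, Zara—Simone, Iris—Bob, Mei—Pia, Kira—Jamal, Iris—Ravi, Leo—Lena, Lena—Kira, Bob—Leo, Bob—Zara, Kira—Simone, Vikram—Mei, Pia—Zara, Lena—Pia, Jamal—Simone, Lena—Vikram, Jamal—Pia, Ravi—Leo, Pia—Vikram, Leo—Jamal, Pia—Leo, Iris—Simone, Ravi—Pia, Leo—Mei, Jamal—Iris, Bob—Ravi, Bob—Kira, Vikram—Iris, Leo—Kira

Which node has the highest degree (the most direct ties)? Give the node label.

Pia

Degrees — Bob:5, Iris:5, Jamal:5, Kira:6, Lena:4, Leo:7, Mei:3, Pia:8, Ravi:4, Simone:4, Vikram:4, Zara:3.
The maximum is 8, attained only by Pia.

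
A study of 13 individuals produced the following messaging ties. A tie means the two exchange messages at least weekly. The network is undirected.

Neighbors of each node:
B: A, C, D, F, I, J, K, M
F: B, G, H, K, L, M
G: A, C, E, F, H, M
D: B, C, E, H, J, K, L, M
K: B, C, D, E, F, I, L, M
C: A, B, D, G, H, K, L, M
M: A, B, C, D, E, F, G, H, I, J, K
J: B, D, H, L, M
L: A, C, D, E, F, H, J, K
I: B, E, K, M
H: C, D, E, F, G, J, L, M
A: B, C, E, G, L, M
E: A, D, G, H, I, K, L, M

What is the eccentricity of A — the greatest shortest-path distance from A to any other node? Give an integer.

2

Distances from A: B:1, C:1, D:2, E:1, F:2, G:1, H:2, I:2, J:2, K:2, L:1, M:1.
The largest is 2 (to H, F, J, I, K, and D), so the eccentricity of A is 2.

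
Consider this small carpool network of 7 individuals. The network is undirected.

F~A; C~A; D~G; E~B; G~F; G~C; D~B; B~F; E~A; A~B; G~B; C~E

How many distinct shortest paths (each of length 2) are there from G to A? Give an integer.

The shortest distance is 2. The length-2 paths are: G–F–A; G–B–A; G–C–A.
That gives 3 distinct shortest paths.

3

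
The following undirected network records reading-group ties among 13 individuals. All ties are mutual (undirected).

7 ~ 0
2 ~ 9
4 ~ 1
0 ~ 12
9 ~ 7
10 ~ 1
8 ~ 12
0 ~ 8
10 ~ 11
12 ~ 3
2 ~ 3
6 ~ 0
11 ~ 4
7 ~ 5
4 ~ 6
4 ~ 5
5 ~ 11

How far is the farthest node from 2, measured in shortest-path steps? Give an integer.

Distances from 2: 0:3, 1:5, 3:1, 4:4, 5:3, 6:4, 7:2, 8:3, 9:1, 10:5, 11:4, 12:2.
The largest is 5 (to 1 and 10), so the eccentricity of 2 is 5.

5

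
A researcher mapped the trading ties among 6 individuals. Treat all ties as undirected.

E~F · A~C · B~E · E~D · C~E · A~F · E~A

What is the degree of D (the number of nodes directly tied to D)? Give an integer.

1

D is directly tied to E. That is 1 neighbor, so the degree of D is 1.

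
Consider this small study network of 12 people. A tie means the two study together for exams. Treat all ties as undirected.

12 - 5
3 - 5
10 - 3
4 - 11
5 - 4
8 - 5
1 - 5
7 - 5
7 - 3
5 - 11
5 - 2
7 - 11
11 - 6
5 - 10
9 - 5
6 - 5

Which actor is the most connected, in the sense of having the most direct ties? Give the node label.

Degrees — 1:1, 2:1, 3:3, 4:2, 5:11, 6:2, 7:3, 8:1, 9:1, 10:2, 11:4, 12:1.
The maximum is 11, attained only by 5.

5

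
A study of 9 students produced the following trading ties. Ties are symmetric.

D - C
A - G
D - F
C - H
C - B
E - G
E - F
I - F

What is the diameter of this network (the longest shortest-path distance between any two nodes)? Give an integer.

Eccentricity of each node (its greatest distance to any other): A:6, B:6, C:5, D:4, E:4, F:3, G:5, H:6, I:4.
The maximum eccentricity is 6, realized for instance by the pair H–A via H – C – D – F – E – G – A. So the diameter is 6.

6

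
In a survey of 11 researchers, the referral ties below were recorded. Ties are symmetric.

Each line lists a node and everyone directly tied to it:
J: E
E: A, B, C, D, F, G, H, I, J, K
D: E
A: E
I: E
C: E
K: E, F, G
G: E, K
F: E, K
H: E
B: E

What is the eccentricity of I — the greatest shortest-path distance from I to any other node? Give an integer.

2

Distances from I: A:2, B:2, C:2, D:2, E:1, F:2, G:2, H:2, J:2, K:2.
The largest is 2 (to K, G, A, F, H, D, J, C, and B), so the eccentricity of I is 2.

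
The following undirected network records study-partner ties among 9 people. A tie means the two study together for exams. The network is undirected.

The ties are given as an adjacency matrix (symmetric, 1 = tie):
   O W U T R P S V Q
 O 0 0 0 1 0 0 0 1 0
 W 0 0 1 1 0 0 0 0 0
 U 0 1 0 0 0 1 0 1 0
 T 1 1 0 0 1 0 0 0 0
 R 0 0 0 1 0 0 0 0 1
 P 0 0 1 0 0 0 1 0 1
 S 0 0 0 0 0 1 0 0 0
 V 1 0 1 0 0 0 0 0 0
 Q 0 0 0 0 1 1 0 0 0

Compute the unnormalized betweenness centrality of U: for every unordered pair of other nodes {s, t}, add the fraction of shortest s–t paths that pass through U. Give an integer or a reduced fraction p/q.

Pairs whose geodesics pass through U — O–P: 1; O–S: 1; W–P: 1; W–S: 1; W–V: 1; W–Q: 1/2; T–P: 1/2; T–S: 1/2; P–V: 1; S–V: 1; V–Q: 1.
All other pairs contribute 0.
Summing the contributions gives betweenness(U) = 19/2.

19/2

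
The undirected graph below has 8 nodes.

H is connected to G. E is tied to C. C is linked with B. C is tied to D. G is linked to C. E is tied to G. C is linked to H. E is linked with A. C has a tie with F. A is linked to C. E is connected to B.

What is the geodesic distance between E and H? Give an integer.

2

One shortest route is E – C – H, which uses 2 edges, and E and H are not directly tied, so nothing shorter exists. So d(E,H) = 2.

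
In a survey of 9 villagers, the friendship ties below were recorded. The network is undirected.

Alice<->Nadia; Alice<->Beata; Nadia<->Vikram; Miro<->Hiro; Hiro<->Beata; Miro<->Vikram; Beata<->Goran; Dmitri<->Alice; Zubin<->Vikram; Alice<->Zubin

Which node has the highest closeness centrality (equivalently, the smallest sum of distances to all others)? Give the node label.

Alice

Farness (sum of distances to all others) for each node — Alice:13, Beata:14, Dmitri:20, Goran:21, Hiro:17, Miro:18, Nadia:16, Vikram:17, Zubin:16.
The smallest farness is 13, for Alice, so Alice has the highest closeness.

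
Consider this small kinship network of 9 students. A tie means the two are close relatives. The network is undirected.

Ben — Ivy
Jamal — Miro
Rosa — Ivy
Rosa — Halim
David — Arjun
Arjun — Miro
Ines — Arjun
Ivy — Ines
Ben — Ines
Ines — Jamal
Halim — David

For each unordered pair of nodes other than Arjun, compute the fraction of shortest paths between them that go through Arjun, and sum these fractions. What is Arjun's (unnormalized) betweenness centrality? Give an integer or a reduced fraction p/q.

53/6

Pairs whose geodesics pass through Arjun — David–Miro: 1; David–Jamal: 2/2; David–Ines: 1; David–Ben: 1; David–Ivy: 1/2; Miro–Ines: 1/2; Miro–Ben: 1/2; Miro–Ivy: 1/2; Miro–Rosa: 2/3; Miro–Halim: 1; Jamal–Halim: 2/3; Ines–Halim: 1/2.
All other pairs contribute 0.
Summing the contributions gives betweenness(Arjun) = 53/6.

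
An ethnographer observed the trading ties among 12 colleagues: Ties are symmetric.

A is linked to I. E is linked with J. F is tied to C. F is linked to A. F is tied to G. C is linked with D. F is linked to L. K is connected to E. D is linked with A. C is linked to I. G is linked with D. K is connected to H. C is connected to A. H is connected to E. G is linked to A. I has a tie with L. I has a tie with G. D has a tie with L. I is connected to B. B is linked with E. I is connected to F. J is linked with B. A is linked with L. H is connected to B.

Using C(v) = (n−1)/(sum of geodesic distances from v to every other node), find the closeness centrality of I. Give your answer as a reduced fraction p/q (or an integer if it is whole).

Distances from I: A:1, B:1, C:1, D:2, E:2, F:1, G:1, H:2, J:2, K:3, L:1. Sum = 17.
n = 12, so closeness = 11/17.

11/17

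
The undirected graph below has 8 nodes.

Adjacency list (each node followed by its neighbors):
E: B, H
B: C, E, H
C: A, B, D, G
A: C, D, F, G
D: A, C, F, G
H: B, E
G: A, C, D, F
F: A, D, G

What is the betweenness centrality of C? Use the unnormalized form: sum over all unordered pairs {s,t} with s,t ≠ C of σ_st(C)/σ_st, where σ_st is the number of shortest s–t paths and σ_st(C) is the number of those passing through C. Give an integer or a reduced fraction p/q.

Pairs whose geodesics pass through C — E–D: 1; E–F: 3/3; E–A: 1; E–G: 1; H–D: 1; H–F: 3/3; H–A: 1; H–G: 1; B–D: 1; B–F: 3/3; B–A: 1; B–G: 1.
All other pairs contribute 0.
Summing the contributions gives betweenness(C) = 12.

12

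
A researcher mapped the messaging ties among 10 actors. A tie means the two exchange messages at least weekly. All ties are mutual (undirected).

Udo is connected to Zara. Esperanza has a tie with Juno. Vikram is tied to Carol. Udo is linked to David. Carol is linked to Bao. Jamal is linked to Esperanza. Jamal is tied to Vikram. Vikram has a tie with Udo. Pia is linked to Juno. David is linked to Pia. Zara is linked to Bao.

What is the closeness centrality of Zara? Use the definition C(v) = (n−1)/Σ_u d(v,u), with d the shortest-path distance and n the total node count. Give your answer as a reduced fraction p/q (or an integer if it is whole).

Distances from Zara: Bao:1, Carol:2, David:2, Esperanza:4, Jamal:3, Juno:4, Pia:3, Udo:1, Vikram:2. Sum = 22.
n = 10, so closeness = 9/22.

9/22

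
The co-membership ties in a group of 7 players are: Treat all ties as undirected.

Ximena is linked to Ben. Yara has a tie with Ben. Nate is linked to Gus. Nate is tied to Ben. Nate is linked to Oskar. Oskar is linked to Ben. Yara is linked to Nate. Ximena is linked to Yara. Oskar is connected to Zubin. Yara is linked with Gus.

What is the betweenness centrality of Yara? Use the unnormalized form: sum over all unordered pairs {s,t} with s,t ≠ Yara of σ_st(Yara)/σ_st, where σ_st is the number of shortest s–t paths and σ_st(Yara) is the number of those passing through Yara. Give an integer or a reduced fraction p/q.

2

Pairs whose geodesics pass through Yara — Ben–Gus: 1/2; Nate–Ximena: 1/2; Ximena–Gus: 1.
All other pairs contribute 0.
Summing the contributions gives betweenness(Yara) = 2.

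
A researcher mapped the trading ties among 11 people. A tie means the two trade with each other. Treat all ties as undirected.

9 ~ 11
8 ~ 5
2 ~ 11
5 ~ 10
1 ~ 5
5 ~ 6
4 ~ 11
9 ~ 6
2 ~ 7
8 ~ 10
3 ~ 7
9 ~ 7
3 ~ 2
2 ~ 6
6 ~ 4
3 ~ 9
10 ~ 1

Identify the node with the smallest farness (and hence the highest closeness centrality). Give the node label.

Farness (sum of distances to all others) for each node — 1:27, 2:19, 3:25, 4:23, 5:19, 6:16, 7:25, 8:27, 9:19, 10:26, 11:24.
The smallest farness is 16, for 6, so 6 has the highest closeness.

6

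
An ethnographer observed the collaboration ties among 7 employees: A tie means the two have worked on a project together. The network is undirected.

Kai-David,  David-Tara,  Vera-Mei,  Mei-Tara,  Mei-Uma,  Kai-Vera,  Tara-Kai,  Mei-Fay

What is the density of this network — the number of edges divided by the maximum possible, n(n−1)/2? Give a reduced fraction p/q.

There are 8 edges and 7 nodes, so the maximum possible is C(7,2) = 21.
Density = 8/21.

8/21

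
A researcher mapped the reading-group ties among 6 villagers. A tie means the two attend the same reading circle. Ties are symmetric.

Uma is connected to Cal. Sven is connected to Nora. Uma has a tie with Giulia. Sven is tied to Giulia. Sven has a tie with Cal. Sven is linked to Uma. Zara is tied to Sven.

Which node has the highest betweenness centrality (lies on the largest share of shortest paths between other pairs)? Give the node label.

Unnormalized betweenness of each node: Cal:0, Giulia:0, Nora:0, Sven:15/2, Uma:1/2, Zara:0.
Sven has the largest value, 15/2, making it the main broker — the node through which the most shortest paths run.

Sven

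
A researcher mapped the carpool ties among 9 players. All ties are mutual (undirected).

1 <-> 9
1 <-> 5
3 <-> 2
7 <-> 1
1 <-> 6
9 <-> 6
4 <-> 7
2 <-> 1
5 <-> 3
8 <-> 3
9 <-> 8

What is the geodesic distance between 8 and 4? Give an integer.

4

One shortest route is 8 – 9 – 1 – 7 – 4, which uses 4 edges, and at distance 3 from 8 we only reach {7}, which does not include 4. So d(8,4) = 4.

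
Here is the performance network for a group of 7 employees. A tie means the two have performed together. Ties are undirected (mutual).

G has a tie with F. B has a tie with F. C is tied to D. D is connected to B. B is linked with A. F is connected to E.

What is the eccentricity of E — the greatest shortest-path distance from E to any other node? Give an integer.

4

Distances from E: A:3, B:2, C:4, D:3, F:1, G:2.
The largest is 4 (to C), so the eccentricity of E is 4.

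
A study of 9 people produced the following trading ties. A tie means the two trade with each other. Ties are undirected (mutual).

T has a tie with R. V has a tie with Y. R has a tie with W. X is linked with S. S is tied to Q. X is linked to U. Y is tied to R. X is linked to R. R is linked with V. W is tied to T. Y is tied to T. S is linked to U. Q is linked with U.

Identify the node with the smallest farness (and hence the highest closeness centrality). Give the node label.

Farness (sum of distances to all others) for each node — Q:23, R:12, S:17, T:17, U:17, V:18, W:18, X:13, Y:17.
The smallest farness is 12, for R, so R has the highest closeness.

R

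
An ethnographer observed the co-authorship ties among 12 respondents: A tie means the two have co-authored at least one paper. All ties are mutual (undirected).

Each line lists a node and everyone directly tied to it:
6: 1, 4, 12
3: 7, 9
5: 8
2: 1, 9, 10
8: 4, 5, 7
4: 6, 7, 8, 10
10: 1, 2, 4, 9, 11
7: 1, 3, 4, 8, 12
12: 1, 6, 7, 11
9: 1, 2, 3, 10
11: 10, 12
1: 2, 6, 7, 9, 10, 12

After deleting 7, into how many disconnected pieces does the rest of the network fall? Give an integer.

7's neighbors (1, 3, 4, 8, and 12) remain reachable from one another through other ties, so the rest of the network stays in one piece.

1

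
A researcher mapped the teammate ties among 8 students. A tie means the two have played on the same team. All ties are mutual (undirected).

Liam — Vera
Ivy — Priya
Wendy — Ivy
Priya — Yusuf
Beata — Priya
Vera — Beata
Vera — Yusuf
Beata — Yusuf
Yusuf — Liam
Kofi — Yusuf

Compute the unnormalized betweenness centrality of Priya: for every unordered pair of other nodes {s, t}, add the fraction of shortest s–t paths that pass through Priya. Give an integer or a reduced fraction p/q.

Pairs whose geodesics pass through Priya — Wendy–Yusuf: 1; Wendy–Vera: 2/2; Wendy–Beata: 1; Wendy–Kofi: 1; Wendy–Liam: 1; Ivy–Yusuf: 1; Ivy–Vera: 2/2; Ivy–Beata: 1; Ivy–Kofi: 1; Ivy–Liam: 1.
All other pairs contribute 0.
Summing the contributions gives betweenness(Priya) = 10.

10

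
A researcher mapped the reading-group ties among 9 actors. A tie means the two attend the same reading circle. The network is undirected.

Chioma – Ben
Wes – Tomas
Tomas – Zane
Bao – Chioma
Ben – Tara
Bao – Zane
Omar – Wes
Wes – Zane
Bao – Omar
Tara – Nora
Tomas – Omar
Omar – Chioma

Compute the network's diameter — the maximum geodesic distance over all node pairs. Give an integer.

Eccentricity of each node (its greatest distance to any other): Bao:4, Ben:3, Chioma:3, Nora:5, Omar:4, Tara:4, Tomas:5, Wes:5, Zane:5.
The maximum eccentricity is 5, realized for instance by the pair Tomas–Nora via Tomas – Omar – Chioma – Ben – Tara – Nora. So the diameter is 5.

5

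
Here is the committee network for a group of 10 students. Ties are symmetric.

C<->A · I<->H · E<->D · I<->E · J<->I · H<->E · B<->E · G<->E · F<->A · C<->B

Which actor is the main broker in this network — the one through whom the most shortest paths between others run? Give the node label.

Unnormalized betweenness of each node: A:8, B:18, C:14, D:0, E:27, F:0, G:0, H:0, I:8, J:0.
E has the largest value, 27, making it the main broker — the node through which the most shortest paths run.

E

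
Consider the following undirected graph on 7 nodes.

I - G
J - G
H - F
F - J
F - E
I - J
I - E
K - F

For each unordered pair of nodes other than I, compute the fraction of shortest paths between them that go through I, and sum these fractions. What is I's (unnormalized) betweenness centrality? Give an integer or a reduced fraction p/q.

3/2

Pairs whose geodesics pass through I — J–E: 1/2; G–E: 1.
All other pairs contribute 0.
Summing the contributions gives betweenness(I) = 3/2.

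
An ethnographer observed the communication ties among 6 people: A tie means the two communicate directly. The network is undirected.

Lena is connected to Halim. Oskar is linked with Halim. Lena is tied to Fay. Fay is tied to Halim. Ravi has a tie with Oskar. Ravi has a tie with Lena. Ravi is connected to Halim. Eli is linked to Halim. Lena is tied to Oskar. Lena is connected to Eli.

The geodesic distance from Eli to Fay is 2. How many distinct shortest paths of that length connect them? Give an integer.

2

The shortest distance is 2. The length-2 paths are: Eli–Lena–Fay; Eli–Halim–Fay.
That gives 2 distinct shortest paths.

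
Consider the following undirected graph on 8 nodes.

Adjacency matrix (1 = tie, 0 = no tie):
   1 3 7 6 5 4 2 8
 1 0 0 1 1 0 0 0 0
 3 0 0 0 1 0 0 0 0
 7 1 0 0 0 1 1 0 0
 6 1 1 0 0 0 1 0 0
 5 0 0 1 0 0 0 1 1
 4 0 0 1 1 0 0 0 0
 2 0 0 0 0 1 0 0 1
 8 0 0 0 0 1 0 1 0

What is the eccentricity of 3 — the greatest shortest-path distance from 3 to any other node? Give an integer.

5

Distances from 3: 1:2, 2:5, 4:2, 5:4, 6:1, 7:3, 8:5.
The largest is 5 (to 2 and 8), so the eccentricity of 3 is 5.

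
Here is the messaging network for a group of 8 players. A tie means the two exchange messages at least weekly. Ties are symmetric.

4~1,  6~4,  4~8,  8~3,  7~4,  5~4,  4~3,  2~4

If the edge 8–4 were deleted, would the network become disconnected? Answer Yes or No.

No

Even without that edge, 8 still reaches 4 via 8 – 3 – 4, so the network stays connected. Not a bridge.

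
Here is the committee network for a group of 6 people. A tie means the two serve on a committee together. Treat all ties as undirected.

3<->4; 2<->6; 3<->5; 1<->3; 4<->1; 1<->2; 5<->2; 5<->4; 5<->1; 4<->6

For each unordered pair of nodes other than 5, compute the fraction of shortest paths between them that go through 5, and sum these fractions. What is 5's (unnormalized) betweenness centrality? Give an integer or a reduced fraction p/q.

5/6

Pairs whose geodesics pass through 5 — 3–2: 1/2; 4–2: 1/3.
All other pairs contribute 0.
Summing the contributions gives betweenness(5) = 5/6.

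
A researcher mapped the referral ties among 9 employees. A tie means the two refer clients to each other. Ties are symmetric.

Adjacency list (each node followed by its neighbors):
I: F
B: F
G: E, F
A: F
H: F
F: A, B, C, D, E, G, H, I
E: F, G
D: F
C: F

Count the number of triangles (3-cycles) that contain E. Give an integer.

E's neighbors: F and G.
Neighbor pairs that are themselves tied: E–F–G. Each forms one triangle with E, for 1 in total.

1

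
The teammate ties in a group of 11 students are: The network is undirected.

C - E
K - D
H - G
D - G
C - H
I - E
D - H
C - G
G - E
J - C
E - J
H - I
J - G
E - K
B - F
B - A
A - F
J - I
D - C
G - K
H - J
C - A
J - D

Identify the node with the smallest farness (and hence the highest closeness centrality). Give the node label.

C

Farness (sum of distances to all others) for each node — A:19, B:27, C:14, D:17, E:17, F:27, G:16, H:17, I:22, J:16, K:22.
The smallest farness is 14, for C, so C has the highest closeness.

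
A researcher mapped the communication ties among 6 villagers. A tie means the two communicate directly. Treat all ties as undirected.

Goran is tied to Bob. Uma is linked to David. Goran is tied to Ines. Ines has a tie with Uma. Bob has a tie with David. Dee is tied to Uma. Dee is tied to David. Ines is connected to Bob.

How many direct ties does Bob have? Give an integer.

Bob is directly tied to David, Goran, and Ines. That is 3 neighbors, so the degree of Bob is 3.

3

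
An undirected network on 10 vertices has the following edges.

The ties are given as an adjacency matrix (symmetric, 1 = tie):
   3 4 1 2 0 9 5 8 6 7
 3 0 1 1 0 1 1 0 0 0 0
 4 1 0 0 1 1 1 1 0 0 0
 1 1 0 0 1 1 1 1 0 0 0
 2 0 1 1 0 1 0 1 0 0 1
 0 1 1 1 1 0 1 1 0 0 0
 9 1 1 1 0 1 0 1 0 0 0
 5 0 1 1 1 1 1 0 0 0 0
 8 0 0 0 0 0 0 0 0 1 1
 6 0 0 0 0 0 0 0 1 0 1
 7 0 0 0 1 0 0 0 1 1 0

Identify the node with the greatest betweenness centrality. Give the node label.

Unnormalized betweenness of each node: 0:167/60, 1:31/12, 2:91/5, 3:1/5, 4:31/12, 5:6/5, 6:0, 7:14, 8:0, 9:9/20.
2 has the largest value, 91/5, making it the main broker — the node through which the most shortest paths run.

2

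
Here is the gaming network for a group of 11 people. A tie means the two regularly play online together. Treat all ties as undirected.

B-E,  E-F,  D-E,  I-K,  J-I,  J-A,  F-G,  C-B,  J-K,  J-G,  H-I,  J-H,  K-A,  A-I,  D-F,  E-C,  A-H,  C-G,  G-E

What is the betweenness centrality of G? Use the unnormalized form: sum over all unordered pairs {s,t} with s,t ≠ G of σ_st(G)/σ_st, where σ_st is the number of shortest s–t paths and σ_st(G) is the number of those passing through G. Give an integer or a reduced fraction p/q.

Pairs whose geodesics pass through G — E–A: 1; E–K: 1; E–I: 1; E–H: 1; E–J: 1; F–C: 1/2; F–A: 1; F–K: 1; F–I: 1; F–H: 1; F–J: 1; D–A: 2/2; D–K: 2/2; D–I: 2/2 … (+12 more pairs).
All other pairs contribute 0.
Summing the contributions gives betweenness(G) = 51/2.

51/2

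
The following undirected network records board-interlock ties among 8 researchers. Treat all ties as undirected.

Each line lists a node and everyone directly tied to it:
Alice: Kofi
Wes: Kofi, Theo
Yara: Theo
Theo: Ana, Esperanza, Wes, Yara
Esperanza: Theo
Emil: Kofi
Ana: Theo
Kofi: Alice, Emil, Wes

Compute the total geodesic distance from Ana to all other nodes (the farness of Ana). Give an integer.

Distances from Ana: Alice:4, Emil:4, Esperanza:2, Kofi:3, Theo:1, Wes:2, Yara:2.
Sum = 4 + 4 + 2 + 3 + 1 + 2 + 2 = 18.

18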